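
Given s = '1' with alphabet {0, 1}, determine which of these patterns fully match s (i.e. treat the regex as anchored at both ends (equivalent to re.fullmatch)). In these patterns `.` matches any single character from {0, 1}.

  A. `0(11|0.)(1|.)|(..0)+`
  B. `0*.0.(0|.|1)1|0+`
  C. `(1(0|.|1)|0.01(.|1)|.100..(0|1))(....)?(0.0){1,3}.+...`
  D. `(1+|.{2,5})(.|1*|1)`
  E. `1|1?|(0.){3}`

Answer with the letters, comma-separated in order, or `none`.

A → no match
B → no match
C → no match
D → match
E → match

D, E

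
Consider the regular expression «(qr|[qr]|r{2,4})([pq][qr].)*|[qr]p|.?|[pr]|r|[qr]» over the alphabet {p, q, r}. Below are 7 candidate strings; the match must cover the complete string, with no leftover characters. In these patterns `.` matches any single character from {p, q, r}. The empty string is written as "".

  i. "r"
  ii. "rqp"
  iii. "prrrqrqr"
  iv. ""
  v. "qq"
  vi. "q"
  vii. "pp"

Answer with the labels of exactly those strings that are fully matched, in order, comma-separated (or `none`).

i → match
ii → no match
iii → no match
iv → match
v → no match
vi → match
vii → no match

i, iv, vi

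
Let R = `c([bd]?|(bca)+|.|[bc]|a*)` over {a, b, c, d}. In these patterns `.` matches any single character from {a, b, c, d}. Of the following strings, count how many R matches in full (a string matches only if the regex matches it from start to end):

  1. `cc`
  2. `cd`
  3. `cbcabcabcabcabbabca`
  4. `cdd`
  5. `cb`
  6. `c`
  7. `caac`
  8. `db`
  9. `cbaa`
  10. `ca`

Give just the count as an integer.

5

1. `cc` → match
2. `cd` → match
3 → no match
4. `cdd` → no match
5. `cb` → match
6. `c` → match
7. `caac` → no match
8. `db` → no match — must start with `c`
9. `cbaa` → no match
10. `ca` → match
Total matched: 5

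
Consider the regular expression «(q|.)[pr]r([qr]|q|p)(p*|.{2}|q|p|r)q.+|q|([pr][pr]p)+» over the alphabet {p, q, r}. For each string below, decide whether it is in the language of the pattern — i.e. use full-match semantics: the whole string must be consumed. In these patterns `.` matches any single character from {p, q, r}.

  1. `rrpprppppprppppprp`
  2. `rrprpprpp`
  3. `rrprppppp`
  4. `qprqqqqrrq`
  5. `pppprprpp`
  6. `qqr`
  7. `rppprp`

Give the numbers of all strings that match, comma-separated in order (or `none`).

1 → match
2 → match
3 → match
4 → match
5 → match
6 → no match
7 → match

1, 2, 3, 4, 5, 7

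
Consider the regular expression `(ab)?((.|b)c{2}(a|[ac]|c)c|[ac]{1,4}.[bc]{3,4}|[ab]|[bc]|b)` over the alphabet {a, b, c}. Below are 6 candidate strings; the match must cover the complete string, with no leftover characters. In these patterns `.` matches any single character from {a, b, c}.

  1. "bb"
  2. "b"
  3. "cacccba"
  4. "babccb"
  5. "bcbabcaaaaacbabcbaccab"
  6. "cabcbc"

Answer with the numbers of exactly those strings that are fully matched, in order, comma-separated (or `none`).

2, 6

1. "bb" → no match
2. "b" → match
3. "cacccba" → no match
4. "babccb" → no match
5 → no match
6. "cabcbc" → match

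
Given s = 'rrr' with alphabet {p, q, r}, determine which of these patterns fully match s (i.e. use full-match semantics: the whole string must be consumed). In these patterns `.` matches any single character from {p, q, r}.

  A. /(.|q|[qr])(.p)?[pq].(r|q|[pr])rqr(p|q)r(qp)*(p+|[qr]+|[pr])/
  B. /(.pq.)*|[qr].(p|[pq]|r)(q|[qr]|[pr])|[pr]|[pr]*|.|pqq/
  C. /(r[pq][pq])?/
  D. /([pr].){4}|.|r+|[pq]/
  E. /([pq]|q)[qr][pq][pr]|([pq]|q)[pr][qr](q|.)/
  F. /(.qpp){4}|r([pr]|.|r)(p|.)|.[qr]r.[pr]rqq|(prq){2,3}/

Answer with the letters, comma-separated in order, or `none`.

B, D, F

A → no match
B → match
C → no match
D → match
E → no match
F → match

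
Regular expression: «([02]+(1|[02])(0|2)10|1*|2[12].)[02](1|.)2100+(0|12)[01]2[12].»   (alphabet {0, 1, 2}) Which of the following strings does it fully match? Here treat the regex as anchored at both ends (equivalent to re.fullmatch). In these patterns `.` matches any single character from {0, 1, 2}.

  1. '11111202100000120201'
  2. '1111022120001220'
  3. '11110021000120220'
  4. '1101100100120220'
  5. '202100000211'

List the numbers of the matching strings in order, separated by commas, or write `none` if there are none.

1 → no match
2 → no match
3 → match
4 → no match
5 → match

3, 5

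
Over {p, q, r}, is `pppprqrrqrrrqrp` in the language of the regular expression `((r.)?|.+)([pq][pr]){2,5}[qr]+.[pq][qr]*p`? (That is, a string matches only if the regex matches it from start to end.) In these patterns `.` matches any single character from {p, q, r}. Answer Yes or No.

Yes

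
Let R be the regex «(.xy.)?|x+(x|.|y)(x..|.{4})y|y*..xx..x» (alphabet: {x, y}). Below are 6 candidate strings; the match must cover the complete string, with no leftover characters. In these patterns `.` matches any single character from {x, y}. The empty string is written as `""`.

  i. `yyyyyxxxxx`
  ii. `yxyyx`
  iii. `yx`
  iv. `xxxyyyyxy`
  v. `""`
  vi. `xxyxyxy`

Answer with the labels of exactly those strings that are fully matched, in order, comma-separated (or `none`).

i → match
ii → no match
iii → no match
iv → match
v → match
vi → match

i, iv, v, vi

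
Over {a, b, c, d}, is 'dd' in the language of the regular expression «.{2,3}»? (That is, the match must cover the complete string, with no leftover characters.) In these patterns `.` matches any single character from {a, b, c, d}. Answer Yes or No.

Yes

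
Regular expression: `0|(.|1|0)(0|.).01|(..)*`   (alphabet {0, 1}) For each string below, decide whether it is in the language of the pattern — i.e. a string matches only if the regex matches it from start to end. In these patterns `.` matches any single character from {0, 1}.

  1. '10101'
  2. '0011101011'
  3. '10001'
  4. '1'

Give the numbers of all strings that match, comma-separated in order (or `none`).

1. '10101' → match
2. '0011101011' → match
3. '10001' → match
4. '1' → no match

1, 2, 3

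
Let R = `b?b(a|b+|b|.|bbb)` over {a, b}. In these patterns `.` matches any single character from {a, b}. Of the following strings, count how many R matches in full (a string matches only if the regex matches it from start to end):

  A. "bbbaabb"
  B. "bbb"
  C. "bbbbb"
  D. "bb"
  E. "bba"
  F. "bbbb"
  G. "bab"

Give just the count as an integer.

5

A → no match
B → match
C → match
D → match
E → match
F → match
G → no match
Total matched: 5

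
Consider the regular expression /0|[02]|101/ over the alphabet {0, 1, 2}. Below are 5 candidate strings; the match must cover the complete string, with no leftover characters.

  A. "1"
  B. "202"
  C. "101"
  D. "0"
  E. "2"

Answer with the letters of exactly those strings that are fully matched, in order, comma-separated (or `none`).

A. "1" → no match
B. "202" → no match
C. "101" → match
D. "0" → match
E. "2" → match

C, D, E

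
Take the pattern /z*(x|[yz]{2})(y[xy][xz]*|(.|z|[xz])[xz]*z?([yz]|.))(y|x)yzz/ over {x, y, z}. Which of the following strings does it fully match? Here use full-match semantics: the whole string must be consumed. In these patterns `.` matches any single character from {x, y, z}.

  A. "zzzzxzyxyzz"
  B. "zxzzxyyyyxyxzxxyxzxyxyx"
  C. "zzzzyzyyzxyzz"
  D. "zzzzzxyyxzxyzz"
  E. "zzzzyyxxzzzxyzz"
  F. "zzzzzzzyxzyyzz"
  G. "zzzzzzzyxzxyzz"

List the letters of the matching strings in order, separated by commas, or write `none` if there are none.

A → match
B → no match — must end with "yzz"
C → match
D → match
E → match
F → match
G → match

A, C, D, E, F, G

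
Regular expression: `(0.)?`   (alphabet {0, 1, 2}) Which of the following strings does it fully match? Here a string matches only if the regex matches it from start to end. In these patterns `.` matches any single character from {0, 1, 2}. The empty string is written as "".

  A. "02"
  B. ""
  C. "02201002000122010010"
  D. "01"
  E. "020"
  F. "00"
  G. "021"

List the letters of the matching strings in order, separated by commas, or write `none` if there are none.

A, B, D, F

A → match
B → match
C → no match
D → match
E → no match
F → match
G → no match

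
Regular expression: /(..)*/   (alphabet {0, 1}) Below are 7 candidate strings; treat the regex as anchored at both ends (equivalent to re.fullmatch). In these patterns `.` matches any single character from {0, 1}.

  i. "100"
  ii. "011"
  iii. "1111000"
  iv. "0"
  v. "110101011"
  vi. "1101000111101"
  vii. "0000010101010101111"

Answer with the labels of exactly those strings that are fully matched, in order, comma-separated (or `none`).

i → no match
ii → no match
iii → no match
iv → no match
v → no match
vi → no match
vii → no match

none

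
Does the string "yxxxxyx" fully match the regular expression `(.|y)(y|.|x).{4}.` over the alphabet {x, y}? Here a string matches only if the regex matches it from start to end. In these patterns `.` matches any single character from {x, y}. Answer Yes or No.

Yes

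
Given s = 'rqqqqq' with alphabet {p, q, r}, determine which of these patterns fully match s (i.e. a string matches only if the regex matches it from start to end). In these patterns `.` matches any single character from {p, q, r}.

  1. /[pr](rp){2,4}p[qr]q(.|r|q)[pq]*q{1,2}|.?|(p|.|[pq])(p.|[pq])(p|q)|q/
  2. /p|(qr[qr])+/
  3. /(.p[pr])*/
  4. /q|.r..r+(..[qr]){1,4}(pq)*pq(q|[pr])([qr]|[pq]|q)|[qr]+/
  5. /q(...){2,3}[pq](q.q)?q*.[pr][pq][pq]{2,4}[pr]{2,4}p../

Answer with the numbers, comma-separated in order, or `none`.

1 → no match
2 → no match
3 → no match
4 → match
5 → no match — must start with 'q'

4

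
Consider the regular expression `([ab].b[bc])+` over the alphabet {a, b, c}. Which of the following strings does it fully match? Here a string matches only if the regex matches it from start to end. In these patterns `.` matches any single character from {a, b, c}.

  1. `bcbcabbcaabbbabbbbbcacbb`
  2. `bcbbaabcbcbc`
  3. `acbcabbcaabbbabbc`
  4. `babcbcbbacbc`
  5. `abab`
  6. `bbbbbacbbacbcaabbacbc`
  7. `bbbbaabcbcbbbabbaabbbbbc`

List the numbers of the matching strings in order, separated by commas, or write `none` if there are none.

1, 2, 4, 7

1 → match
2 → match
3 → no match
4 → match
5 → no match
6 → no match
7 → match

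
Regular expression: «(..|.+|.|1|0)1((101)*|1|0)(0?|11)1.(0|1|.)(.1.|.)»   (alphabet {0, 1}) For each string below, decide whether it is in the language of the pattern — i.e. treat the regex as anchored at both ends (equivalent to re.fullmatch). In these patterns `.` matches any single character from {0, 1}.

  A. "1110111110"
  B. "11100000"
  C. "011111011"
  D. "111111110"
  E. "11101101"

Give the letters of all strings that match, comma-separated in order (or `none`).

A → match
B → no match
C → match
D → match
E → match

A, C, D, E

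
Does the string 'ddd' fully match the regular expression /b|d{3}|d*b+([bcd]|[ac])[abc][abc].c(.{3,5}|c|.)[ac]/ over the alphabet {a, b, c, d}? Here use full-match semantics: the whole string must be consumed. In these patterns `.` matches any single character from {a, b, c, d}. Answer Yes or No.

Yes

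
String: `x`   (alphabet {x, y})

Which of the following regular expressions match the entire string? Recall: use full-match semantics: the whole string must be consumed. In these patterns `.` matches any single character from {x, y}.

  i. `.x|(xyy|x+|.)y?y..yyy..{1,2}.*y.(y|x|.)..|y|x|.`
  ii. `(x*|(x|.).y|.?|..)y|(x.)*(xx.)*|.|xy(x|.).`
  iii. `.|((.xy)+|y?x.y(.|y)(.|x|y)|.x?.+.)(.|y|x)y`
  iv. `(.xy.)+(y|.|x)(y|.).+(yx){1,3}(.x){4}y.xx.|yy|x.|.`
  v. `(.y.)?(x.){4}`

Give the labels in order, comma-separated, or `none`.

i, ii, iii, iv

i → match
ii → match
iii → match
iv → match
v → no match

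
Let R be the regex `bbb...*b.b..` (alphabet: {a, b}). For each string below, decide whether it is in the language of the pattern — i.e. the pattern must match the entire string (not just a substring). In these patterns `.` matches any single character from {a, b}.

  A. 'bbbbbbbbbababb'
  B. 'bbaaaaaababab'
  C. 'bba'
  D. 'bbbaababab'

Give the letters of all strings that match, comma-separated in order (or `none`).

D

A → no match
B → no match — must start with 'bbb'
C. 'bba' → no match — must start with 'bbb'
D. 'bbbaababab' → match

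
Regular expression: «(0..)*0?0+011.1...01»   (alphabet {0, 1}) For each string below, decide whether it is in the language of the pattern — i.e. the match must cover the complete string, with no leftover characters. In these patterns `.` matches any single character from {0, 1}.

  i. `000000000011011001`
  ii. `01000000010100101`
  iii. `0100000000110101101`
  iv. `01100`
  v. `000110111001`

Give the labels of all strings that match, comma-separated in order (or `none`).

iii, v

i → no match
ii → no match
iii → match
iv → no match — must end with `01`
v → match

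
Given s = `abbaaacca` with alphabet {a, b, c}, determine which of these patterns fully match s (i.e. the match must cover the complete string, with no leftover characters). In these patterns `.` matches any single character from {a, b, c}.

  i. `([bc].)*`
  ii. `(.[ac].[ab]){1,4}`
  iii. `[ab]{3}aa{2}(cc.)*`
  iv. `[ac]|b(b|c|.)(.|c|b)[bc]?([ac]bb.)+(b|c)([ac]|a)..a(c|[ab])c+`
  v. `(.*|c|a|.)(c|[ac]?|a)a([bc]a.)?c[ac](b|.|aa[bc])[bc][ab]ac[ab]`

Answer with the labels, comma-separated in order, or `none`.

i → no match
ii → no match
iii → match
iv → no match
v → no match

iii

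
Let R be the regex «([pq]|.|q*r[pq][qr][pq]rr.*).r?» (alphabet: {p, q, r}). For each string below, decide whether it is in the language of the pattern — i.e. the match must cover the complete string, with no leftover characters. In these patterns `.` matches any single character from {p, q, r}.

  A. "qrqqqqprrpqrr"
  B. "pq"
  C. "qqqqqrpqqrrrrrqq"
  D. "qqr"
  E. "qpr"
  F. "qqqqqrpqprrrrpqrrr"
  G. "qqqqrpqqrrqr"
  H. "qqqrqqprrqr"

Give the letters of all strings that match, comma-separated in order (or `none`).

B, C, D, E, F, G, H

A → no match
B → match
C → match
D → match
E → match
F → match
G → match
H → match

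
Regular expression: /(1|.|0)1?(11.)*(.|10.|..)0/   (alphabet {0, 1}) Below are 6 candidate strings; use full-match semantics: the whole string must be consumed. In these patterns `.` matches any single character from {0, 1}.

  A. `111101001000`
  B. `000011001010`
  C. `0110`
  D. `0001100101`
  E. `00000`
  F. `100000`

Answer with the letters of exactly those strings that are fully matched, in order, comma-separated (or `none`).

C

A → no match
B → no match
C → match
D → no match — must end with `0`
E → no match
F → no match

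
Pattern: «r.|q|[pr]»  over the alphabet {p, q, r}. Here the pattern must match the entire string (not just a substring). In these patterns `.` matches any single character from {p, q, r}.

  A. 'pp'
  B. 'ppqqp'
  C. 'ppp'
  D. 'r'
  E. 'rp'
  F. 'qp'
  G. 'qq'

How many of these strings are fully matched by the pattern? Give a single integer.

2

A → no match
B → no match
C → no match
D → match
E → match
F → no match
G → no match
Total matched: 2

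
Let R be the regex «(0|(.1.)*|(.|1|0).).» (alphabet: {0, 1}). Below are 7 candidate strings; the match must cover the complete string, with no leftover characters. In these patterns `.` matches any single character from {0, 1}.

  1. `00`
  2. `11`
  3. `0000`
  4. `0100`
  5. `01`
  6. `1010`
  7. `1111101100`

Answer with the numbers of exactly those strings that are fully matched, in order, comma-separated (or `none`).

1 → match
2 → no match
3 → no match
4 → match
5 → match
6 → no match
7 → match

1, 4, 5, 7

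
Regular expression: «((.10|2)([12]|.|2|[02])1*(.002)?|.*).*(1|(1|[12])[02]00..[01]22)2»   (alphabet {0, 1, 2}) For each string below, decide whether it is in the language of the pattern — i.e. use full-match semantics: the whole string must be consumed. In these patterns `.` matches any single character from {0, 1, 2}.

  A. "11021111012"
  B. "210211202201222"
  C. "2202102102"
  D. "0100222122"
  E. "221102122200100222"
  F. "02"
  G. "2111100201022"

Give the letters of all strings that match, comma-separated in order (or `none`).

A → match
B → no match
C → no match
D → no match
E → match
F → no match
G → no match

A, E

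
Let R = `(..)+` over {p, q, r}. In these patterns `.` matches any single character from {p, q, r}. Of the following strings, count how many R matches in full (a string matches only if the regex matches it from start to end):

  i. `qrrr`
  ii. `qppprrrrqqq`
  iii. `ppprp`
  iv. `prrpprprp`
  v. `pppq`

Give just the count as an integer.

2

i. `qrrr` → match
ii. `qppprrrrqqq` → no match
iii. `ppprp` → no match
iv. `prrpprprp` → no match
v. `pppq` → match
Total matched: 2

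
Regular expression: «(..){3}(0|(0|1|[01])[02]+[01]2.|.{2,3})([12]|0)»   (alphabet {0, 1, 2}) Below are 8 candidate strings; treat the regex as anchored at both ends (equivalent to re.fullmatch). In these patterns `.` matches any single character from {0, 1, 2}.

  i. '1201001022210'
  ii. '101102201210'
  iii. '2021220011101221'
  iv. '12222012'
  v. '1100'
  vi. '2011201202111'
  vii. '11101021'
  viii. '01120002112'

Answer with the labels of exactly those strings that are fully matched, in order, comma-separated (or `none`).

none

i → no match
ii → no match
iii → no match
iv → no match
v → no match
vi → no match
vii → no match
viii → no match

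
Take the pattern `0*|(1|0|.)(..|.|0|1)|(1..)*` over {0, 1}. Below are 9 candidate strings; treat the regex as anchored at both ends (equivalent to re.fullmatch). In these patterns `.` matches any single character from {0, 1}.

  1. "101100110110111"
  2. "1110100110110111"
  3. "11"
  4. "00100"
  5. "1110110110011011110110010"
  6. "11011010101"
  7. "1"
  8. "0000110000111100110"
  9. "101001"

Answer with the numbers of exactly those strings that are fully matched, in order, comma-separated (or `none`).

1, 3

1 → match
2 → no match
3 → match
4 → no match
5 → no match
6 → no match
7 → no match
8 → no match
9 → no match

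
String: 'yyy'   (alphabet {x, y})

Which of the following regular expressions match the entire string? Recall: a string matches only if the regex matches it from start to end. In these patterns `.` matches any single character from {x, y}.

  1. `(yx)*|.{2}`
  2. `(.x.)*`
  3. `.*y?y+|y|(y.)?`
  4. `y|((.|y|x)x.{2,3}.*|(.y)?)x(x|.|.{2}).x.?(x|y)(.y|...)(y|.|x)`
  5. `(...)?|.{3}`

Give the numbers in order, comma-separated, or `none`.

1 → no match
2 → no match
3 → match
4 → no match
5 → match

3, 5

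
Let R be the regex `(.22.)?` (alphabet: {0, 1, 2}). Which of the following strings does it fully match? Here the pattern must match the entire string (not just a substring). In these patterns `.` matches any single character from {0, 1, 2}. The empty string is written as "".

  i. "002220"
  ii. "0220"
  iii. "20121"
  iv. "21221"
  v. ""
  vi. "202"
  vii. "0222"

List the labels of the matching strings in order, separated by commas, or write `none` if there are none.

i → no match
ii → match
iii → no match
iv → no match
v → match
vi → no match
vii → match

ii, v, vii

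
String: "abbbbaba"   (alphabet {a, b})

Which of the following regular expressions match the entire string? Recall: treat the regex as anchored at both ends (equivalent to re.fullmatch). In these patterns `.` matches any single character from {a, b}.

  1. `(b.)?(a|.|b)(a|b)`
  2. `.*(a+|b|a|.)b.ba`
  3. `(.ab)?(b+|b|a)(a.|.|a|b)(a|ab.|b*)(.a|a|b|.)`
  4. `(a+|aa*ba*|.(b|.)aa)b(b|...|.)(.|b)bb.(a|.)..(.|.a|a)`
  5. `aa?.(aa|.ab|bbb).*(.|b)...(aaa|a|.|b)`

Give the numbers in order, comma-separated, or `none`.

2

1 → no match
2 → match
3 → no match
4 → no match
5 → no match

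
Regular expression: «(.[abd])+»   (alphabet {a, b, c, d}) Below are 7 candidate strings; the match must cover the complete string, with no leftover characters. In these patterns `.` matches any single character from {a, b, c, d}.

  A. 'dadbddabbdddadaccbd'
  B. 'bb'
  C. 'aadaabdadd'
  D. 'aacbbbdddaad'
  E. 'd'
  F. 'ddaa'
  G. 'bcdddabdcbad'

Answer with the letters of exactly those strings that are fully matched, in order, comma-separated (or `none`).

A → no match
B → match
C → match
D → match
E → no match
F → match
G → no match

B, C, D, F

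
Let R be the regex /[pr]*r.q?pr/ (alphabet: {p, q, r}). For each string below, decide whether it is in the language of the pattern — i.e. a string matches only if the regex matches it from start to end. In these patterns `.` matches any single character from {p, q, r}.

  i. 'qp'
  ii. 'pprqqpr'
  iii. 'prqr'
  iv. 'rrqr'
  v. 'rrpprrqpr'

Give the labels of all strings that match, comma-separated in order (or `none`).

i → no match — must end with 'pr'
ii → match
iii → no match — must end with 'pr'
iv → no match — must end with 'pr'
v → match

ii, v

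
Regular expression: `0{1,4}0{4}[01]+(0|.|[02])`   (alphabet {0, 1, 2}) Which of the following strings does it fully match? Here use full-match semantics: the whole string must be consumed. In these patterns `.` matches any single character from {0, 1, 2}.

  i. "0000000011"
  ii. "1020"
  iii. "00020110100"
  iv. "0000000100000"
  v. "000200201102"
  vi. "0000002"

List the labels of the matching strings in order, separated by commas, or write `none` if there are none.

i → match
ii → no match — must start with "0"
iii → no match
iv → match
v → no match
vi → match

i, iv, vi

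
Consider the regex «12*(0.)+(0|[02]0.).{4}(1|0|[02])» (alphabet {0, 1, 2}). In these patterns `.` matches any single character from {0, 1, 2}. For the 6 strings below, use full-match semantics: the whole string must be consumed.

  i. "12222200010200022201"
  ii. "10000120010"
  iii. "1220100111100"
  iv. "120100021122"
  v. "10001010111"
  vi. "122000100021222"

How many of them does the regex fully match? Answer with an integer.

6

i → match
ii → match
iii → match
iv → match
v → match
vi → match
Total matched: 6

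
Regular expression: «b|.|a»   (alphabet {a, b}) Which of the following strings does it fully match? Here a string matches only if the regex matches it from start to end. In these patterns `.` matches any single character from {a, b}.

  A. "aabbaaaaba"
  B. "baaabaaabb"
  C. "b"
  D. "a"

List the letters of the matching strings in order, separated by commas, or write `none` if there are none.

A. "aabbaaaaba" → no match
B. "baaabaaabb" → no match
C. "b" → match
D. "a" → match

C, D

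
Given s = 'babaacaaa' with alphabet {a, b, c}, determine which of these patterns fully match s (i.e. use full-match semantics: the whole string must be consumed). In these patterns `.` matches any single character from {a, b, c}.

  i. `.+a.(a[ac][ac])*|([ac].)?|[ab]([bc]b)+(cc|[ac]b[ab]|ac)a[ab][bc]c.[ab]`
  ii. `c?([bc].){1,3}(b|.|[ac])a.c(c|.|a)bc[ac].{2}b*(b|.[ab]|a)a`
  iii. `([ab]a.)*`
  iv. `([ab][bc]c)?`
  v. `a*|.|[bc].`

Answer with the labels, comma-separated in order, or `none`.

i, iii

i → match
ii → no match
iii → match
iv → no match
v → no match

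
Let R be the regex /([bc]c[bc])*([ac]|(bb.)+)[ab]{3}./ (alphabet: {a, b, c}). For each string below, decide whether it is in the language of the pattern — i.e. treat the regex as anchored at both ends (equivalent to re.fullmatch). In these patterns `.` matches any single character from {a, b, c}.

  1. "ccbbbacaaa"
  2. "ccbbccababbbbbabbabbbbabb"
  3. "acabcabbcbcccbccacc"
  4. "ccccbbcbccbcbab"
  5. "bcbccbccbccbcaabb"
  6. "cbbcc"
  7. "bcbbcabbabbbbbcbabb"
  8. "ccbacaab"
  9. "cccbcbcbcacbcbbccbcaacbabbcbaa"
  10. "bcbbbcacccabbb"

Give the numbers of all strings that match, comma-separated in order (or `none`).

1 → no match
2 → no match
3 → no match
4 → no match
5 → match
6 → no match
7 → no match
8 → no match
9 → no match
10 → no match

5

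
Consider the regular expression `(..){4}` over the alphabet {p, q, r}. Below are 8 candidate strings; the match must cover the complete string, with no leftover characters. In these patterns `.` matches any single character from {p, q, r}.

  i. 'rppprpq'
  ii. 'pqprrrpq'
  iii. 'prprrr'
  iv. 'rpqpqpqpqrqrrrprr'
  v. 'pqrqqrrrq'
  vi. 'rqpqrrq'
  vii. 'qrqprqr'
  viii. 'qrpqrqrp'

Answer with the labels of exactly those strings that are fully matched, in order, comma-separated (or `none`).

i → no match
ii → match
iii → no match
iv → no match
v → no match
vi → no match
vii → no match
viii → match

ii, viii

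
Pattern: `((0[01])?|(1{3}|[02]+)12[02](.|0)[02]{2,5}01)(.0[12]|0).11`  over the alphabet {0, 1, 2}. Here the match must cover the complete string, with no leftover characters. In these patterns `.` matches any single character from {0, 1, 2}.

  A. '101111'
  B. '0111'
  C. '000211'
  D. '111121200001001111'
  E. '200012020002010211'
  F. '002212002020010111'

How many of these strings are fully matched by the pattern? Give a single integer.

5

A → match
B → match
C → match
D → no match
E → match
F → match
Total matched: 5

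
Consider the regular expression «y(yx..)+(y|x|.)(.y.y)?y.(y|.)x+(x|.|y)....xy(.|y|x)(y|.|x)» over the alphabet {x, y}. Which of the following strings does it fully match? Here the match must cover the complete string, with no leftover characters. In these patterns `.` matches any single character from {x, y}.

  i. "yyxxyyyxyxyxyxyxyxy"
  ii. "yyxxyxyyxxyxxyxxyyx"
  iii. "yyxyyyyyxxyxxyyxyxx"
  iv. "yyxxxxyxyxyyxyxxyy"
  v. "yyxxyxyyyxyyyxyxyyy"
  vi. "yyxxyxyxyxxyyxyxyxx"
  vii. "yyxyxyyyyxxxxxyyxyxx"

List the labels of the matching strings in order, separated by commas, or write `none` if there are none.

i, ii, iii, v, vi, vii

i → match
ii → match
iii → match
iv → no match
v → match
vi → match
vii → match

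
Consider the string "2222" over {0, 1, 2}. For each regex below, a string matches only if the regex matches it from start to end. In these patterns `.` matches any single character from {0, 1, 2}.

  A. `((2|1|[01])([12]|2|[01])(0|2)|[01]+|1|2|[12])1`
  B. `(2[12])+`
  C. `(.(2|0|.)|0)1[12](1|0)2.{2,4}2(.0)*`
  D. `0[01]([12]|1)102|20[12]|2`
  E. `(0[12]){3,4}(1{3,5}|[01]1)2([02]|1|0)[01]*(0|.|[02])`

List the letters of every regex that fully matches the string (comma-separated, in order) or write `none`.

B

A → no match — must end with "1"
B → match
C → no match
D → no match
E → no match — must start with "0"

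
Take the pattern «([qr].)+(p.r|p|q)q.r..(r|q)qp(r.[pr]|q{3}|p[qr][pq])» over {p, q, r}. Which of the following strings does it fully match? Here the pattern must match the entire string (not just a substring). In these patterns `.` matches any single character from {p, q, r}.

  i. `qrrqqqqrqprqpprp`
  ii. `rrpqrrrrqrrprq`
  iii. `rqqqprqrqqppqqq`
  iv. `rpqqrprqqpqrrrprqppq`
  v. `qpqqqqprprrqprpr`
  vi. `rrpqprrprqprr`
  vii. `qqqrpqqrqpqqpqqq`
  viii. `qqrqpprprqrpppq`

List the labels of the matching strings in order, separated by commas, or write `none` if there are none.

i → match
ii → no match
iii → no match
iv → no match
v → match
vi → no match
vii → match
viii → no match

i, v, vii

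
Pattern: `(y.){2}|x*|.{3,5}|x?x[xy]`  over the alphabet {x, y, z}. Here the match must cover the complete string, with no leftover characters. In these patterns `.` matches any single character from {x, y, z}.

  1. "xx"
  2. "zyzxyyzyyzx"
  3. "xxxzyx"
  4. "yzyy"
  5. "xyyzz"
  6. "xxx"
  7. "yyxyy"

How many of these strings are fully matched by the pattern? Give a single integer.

5

1 → match
2 → no match
3 → no match
4 → match
5 → match
6 → match
7 → match
Total matched: 5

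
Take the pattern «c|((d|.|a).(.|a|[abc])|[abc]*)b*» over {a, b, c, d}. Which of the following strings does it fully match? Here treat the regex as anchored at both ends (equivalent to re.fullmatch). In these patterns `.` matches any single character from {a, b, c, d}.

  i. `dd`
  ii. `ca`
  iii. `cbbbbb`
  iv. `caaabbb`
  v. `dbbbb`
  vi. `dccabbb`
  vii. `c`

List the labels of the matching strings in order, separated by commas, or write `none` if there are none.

ii, iii, iv, v, vii

i → no match
ii → match
iii → match
iv → match
v → match
vi → no match
vii → match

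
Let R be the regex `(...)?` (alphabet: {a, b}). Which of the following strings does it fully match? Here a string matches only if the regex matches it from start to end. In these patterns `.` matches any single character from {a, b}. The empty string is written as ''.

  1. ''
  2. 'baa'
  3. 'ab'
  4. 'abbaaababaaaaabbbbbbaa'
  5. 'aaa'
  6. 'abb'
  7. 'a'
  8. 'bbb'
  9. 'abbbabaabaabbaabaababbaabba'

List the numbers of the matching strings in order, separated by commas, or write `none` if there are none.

1, 2, 5, 6, 8

1 → match
2 → match
3 → no match
4 → no match
5 → match
6 → match
7 → no match
8 → match
9 → no match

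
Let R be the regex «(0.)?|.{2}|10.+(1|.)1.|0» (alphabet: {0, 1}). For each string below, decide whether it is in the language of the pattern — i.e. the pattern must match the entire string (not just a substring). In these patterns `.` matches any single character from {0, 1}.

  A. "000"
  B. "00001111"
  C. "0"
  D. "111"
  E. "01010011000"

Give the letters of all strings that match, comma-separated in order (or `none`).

A → no match
B → no match
C → match
D → no match
E → no match

C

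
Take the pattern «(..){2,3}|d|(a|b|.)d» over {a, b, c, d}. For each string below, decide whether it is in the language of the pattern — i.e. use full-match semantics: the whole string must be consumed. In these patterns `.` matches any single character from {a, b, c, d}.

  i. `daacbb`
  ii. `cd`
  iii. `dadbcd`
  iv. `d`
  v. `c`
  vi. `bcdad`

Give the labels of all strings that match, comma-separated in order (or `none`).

i, ii, iii, iv

i → match
ii → match
iii → match
iv → match
v → no match
vi → no match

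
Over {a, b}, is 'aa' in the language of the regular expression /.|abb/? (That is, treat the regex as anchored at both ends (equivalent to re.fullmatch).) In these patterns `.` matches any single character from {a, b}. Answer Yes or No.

No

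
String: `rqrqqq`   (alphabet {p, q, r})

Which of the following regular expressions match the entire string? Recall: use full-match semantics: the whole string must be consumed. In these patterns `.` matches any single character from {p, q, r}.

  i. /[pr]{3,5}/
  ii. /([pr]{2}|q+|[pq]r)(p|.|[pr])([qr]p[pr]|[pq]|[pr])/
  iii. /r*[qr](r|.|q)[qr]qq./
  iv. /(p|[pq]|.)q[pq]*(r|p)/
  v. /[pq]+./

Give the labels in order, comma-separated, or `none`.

i → no match
ii → no match
iii → match
iv → no match
v → no match

iii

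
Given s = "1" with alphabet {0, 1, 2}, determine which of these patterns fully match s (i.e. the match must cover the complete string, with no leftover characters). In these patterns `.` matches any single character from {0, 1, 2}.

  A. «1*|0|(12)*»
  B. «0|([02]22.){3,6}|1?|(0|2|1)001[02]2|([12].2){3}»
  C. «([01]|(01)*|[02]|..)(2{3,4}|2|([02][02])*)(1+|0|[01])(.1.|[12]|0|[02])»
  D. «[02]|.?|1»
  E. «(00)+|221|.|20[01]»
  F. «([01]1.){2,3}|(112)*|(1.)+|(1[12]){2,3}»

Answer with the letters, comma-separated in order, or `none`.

A, B, D, E

A → match
B → match
C → no match
D → match
E → match
F → no match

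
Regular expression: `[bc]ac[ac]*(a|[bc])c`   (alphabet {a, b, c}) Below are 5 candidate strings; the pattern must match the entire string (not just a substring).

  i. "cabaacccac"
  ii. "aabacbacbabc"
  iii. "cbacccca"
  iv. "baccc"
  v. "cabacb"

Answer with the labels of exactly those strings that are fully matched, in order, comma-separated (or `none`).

i. "cabaacccac" → no match
ii. "aabacbacbabc" → no match
iii. "cbacccca" → no match — must end with "c"
iv. "baccc" → match
v. "cabacb" → no match — must end with "c"

iv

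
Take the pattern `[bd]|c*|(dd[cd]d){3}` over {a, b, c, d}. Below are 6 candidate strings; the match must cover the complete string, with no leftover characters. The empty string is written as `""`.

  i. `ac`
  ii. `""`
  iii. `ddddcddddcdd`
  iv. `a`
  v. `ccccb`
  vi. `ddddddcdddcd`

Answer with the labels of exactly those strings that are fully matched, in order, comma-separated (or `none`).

i → no match
ii → match
iii → no match
iv → no match
v → no match
vi → match

ii, vi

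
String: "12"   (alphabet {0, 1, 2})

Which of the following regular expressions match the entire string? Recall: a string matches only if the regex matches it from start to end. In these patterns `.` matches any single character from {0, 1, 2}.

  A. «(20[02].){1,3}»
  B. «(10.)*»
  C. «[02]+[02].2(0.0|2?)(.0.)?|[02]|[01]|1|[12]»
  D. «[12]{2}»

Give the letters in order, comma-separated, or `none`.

A → no match — must start with "20"
B → no match
C → no match
D → match

D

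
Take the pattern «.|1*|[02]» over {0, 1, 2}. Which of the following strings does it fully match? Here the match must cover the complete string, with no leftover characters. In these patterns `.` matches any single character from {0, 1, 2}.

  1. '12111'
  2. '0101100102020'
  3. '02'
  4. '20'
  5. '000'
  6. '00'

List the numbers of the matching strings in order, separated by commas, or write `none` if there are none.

none

1. '12111' → no match
2 → no match
3. '02' → no match
4. '20' → no match
5. '000' → no match
6. '00' → no match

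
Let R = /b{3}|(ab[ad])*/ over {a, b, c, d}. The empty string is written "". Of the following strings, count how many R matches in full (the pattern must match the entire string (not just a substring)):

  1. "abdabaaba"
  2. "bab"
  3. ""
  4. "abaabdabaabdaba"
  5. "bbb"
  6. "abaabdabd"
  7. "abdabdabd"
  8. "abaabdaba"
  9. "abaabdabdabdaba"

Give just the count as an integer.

8

1 → match
2 → no match
3 → match
4 → match
5 → match
6 → match
7 → match
8 → match
9 → match
Total matched: 8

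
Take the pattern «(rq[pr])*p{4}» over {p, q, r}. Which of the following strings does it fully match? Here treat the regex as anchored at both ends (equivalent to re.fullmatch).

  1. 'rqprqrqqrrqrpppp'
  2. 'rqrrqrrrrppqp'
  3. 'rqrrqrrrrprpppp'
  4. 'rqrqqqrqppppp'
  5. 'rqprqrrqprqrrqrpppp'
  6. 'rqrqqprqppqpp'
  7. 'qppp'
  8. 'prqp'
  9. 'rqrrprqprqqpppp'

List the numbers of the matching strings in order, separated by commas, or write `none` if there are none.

5

1 → no match
2 → no match
3 → no match
4 → no match
5 → match
6 → no match
7 → no match
8 → no match
9 → no match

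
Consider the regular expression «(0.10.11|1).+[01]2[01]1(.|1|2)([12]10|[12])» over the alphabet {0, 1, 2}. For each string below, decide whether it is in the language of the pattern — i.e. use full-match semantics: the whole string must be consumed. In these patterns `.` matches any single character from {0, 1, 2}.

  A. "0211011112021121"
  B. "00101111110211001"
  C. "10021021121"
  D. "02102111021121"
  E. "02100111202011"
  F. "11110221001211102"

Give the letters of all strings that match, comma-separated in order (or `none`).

A → no match
B → no match
C → match
D → match
E → no match
F → no match

C, D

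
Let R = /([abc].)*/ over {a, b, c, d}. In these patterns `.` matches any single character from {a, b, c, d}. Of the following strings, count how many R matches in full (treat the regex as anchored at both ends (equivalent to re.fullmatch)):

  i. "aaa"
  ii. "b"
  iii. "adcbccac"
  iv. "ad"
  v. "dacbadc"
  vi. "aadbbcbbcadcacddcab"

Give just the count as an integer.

i → no match
ii → no match
iii → match
iv → match
v → no match
vi → no match
Total matched: 2

2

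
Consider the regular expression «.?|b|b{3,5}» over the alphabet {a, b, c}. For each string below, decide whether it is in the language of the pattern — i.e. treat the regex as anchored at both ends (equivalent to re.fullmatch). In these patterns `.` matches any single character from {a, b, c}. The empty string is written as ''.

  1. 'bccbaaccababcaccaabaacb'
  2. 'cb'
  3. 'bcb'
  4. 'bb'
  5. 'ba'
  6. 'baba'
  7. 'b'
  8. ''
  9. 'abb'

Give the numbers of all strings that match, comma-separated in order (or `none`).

1 → no match
2 → no match
3 → no match
4 → no match
5 → no match
6 → no match
7 → match
8 → match
9 → no match

7, 8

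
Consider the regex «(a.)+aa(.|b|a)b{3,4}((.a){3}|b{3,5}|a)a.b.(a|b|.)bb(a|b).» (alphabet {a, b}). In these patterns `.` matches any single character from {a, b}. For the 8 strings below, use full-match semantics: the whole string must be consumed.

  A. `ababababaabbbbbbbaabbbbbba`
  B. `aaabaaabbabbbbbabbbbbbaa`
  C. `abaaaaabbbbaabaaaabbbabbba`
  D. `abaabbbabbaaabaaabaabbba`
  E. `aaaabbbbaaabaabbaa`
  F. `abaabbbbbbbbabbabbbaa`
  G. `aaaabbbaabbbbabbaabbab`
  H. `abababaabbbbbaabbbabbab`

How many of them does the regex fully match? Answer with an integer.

A → match
B → no match
C → match
D → no match
E → match
F → match
G → no match
H → match
Total matched: 5

5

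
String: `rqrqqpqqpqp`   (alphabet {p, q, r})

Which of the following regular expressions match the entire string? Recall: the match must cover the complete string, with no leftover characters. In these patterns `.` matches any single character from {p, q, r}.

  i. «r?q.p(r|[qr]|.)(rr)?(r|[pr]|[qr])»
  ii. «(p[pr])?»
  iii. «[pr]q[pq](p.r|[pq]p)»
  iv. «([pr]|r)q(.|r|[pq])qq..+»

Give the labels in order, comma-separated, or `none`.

iv

i → no match
ii → no match
iii → no match
iv → match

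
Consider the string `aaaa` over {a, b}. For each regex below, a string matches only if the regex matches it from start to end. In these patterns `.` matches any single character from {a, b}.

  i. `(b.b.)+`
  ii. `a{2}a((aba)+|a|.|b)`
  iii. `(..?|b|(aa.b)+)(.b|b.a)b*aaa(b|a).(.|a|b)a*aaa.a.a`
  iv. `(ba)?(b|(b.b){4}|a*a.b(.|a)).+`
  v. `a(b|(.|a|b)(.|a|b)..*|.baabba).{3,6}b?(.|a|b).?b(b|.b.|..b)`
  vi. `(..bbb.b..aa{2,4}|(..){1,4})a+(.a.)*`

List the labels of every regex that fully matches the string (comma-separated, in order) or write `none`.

i → no match — must start with `b`
ii → match
iii → no match
iv → no match
v → no match
vi → match

ii, vi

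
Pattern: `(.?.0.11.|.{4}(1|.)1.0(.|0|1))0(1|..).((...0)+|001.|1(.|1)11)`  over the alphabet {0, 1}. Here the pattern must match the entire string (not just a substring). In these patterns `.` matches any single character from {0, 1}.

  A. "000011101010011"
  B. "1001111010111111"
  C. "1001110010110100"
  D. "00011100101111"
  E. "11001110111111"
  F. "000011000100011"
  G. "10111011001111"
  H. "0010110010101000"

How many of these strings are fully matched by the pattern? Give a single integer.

A → match
B → match
C → match
D → match
E → match
F → match
G → no match
H → match
Total matched: 7

7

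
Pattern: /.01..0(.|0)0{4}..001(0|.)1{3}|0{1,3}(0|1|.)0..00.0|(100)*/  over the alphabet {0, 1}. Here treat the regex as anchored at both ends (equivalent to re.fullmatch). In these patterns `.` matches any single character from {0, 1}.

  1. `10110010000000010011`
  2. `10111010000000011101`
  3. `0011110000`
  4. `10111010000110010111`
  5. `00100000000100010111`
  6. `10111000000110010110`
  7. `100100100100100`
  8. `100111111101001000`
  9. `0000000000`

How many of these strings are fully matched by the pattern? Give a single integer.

4

1 → no match
2 → no match
3 → no match
4 → match
5 → match
6 → no match
7 → match
8 → no match
9 → match
Total matched: 4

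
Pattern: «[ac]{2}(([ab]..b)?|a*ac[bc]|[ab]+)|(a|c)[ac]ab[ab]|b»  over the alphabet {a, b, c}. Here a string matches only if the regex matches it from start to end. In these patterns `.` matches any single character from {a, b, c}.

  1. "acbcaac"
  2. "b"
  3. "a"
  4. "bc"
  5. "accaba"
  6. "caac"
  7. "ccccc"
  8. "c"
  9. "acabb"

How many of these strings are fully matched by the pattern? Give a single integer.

1 → no match
2 → match
3 → no match
4 → no match
5 → no match
6 → no match
7 → no match
8 → no match
9 → match
Total matched: 2

2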